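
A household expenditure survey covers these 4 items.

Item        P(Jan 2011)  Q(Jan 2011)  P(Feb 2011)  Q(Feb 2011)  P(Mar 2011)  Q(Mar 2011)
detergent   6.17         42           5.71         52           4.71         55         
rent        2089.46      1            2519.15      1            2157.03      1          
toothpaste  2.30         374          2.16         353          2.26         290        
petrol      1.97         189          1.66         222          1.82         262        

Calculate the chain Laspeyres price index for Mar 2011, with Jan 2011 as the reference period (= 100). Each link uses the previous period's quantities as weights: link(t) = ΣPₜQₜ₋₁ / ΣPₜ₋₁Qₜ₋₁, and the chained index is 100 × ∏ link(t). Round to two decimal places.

Link Jan 2011→Feb 2011:
ΣP(Feb 2011)Q(Jan 2011) = 5.71×42 + 2519.15×1 + 2.16×374 + 1.66×189 = 239.82 + 2519.15 + 807.84 + 313.74 = 3880.55
ΣP(Jan 2011)Q(Jan 2011) = 6.17×42 + 2089.46×1 + 2.30×374 + 1.97×189 = 259.14 + 2089.46 + 860.2 + 372.33 = 3581.13
link = 3880.55/3581.13 = 1.083610
Link Feb 2011→Mar 2011:
ΣP(Mar 2011)Q(Feb 2011) = 4.71×52 + 2157.03×1 + 2.26×353 + 1.82×222 = 244.92 + 2157.03 + 797.78 + 404.04 = 3603.77
ΣP(Feb 2011)Q(Feb 2011) = 5.71×52 + 2519.15×1 + 2.16×353 + 1.66×222 = 296.92 + 2519.15 + 762.48 + 368.52 = 3947.07
link = 3603.77/3947.07 = 0.913024
Chained index = 100 × 1.083610 × 0.913024 = 98.9362

98.94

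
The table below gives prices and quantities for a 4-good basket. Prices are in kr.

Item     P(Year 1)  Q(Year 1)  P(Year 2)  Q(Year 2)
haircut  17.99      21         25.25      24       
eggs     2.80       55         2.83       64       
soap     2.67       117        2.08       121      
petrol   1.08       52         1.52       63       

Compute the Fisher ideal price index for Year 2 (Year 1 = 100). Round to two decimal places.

112.60

Laspeyres component (base-period weights):
ΣP(Year 2)Q(Year 1) = 25.25×21 + 2.83×55 + 2.08×117 + 1.52×52 = 530.25 + 155.65 + 243.36 + 79.04 = 1008.3
ΣP(Year 1)Q(Year 1) = 17.99×21 + 2.80×55 + 2.67×117 + 1.08×52 = 377.79 + 154 + 312.39 + 56.16 = 900.34
L = 1008.3 / 900.34 × 100 = 111.9910
Paasche component (current-period weights):
ΣP(Year 2)Q(Year 2) = 25.25×24 + 2.83×64 + 2.08×121 + 1.52×63 = 606 + 181.12 + 251.68 + 95.76 = 1134.56
ΣP(Year 1)Q(Year 2) = 17.99×24 + 2.80×64 + 2.67×121 + 1.08×63 = 431.76 + 179.2 + 323.07 + 68.04 = 1002.07
P = 1134.56 / 1002.07 × 100 = 113.2216
Fisher = √(L × P) = √(111.9910 × 113.2216) = 112.6046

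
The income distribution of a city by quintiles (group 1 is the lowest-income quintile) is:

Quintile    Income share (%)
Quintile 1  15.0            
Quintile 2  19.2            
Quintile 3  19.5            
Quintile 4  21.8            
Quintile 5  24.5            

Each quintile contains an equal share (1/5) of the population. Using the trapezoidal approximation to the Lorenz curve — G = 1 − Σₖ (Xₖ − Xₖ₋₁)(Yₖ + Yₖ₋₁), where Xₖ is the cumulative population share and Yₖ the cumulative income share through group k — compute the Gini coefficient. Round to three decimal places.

Cumulative income shares Yₖ: 0.1500, 0.3420, 0.5370, 0.7550, 1.0000
Σ (Xₖ−Xₖ₋₁)(Yₖ+Yₖ₋₁) = (1/5)(0.1500+0.0000) + (1/5)(0.3420+0.1500) + (1/5)(0.5370+0.3420) + (1/5)(0.7550+0.5370) + (1/5)(1.0000+0.7550)
  = 0.0300 + 0.0984 + 0.1758 + 0.2584 + 0.3510 = 0.9136
G = 1 − 0.9136 = 0.0864

0.086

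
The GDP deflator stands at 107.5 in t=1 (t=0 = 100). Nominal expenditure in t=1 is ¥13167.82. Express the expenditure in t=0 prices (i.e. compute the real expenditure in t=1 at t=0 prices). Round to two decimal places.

12249.13

Real = Nominal ÷ (Index/100) = 13167.82 ÷ (107.5/100)
     = 13167.82 ÷ 1.075 = 12249.1349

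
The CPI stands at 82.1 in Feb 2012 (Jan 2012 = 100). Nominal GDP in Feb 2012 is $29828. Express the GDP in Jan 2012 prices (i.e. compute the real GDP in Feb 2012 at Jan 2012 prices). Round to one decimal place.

Real = Nominal ÷ (Index/100) = 29828 ÷ (82.1/100)
     = 29828 ÷ 0.821 = 36331.3033

36331.3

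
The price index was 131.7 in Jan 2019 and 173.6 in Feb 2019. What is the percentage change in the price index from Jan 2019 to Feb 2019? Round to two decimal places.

31.81%

Change = (173.6 − 131.7) / 131.7 × 100
       = 41.9 / 131.7 × 100 = 31.8147%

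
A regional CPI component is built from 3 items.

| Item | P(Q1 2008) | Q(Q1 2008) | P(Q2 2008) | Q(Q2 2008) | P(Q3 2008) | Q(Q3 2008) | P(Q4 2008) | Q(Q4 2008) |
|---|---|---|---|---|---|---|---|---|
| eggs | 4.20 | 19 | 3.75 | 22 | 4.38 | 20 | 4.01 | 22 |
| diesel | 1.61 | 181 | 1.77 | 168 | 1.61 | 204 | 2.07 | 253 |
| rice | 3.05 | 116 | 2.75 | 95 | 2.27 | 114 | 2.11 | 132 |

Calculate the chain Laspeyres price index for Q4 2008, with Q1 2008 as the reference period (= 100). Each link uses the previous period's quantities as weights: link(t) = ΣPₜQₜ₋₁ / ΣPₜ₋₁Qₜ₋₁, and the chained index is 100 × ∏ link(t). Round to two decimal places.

98.05

Link Q1 2008→Q2 2008:
ΣP(Q2 2008)Q(Q1 2008) = 3.75×19 + 1.77×181 + 2.75×116 = 71.25 + 320.37 + 319 = 710.62
ΣP(Q1 2008)Q(Q1 2008) = 4.20×19 + 1.61×181 + 3.05×116 = 79.8 + 291.41 + 353.8 = 725.01
link = 710.62/725.01 = 0.980152
Link Q2 2008→Q3 2008:
ΣP(Q3 2008)Q(Q2 2008) = 4.38×22 + 1.61×168 + 2.27×95 = 96.36 + 270.48 + 215.65 = 582.49
ΣP(Q2 2008)Q(Q2 2008) = 3.75×22 + 1.77×168 + 2.75×95 = 82.5 + 297.36 + 261.25 = 641.11
link = 582.49/641.11 = 0.908565
Link Q3 2008→Q4 2008:
ΣP(Q4 2008)Q(Q3 2008) = 4.01×20 + 2.07×204 + 2.11×114 = 80.2 + 422.28 + 240.54 = 743.02
ΣP(Q3 2008)Q(Q3 2008) = 4.38×20 + 1.61×204 + 2.27×114 = 87.6 + 328.44 + 258.78 = 674.82
link = 743.02/674.82 = 1.101064
Chained index = 100 × 0.980152 × 0.908565 × 1.101064 = 98.0532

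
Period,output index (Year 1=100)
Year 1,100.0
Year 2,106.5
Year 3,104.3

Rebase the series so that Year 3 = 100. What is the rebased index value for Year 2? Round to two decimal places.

102.11

Rebased(Year 2) = 106.5 / 104.3 × 100 = 102.1093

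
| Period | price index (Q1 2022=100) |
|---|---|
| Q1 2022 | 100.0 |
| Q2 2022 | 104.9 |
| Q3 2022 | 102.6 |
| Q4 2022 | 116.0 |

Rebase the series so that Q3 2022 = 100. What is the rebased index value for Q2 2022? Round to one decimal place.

Rebased(Q2 2022) = 104.9 / 102.6 × 100 = 102.2417

102.2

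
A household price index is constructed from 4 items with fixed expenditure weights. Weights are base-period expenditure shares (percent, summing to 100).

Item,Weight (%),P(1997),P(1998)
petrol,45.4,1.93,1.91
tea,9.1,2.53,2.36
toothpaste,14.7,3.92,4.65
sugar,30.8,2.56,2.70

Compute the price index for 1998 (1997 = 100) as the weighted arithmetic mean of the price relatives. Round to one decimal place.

petrol: 45.4 × (1.91/1.93) = 45.4 × 0.989637 = 44.9295
tea: 9.1 × (2.36/2.53) = 9.1 × 0.932806 = 8.4885
toothpaste: 14.7 × (4.65/3.92) = 14.7 × 1.186224 = 17.4375
sugar: 30.8 × (2.70/2.56) = 30.8 × 1.054688 = 32.4844
Index = Σ wᵢ·(p₁ᵢ/p₀ᵢ) = 44.9295 + 8.4885 + 17.4375 + 32.4844 = 103.3399

103.3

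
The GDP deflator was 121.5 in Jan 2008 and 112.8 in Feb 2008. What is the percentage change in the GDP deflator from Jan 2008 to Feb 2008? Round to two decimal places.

Change = (112.8 − 121.5) / 121.5 × 100
       = -8.7 / 121.5 × 100 = -7.1605%

-7.16%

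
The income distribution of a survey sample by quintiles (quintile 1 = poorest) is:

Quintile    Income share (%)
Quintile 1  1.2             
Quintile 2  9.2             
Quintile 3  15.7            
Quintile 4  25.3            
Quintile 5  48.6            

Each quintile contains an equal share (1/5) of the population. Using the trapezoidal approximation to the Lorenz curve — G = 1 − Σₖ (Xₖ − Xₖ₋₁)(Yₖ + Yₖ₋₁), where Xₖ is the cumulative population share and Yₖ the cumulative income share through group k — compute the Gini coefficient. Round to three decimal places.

0.444

Cumulative income shares Yₖ: 0.0120, 0.1040, 0.2610, 0.5140, 1.0000
Σ (Xₖ−Xₖ₋₁)(Yₖ+Yₖ₋₁) = (1/5)(0.0120+0.0000) + (1/5)(0.1040+0.0120) + (1/5)(0.2610+0.1040) + (1/5)(0.5140+0.2610) + (1/5)(1.0000+0.5140)
  = 0.0024 + 0.0232 + 0.0730 + 0.1550 + 0.3028 = 0.5564
G = 1 − 0.5564 = 0.4436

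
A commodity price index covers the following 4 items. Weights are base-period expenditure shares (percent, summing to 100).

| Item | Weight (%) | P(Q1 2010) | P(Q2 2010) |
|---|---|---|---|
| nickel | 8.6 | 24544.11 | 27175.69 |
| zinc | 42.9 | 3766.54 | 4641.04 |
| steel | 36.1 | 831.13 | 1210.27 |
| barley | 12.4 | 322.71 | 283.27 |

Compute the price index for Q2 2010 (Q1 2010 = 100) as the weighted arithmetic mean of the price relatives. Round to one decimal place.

125.8

nickel: 8.6 × (27175.69/24544.11) = 8.6 × 1.107218 = 9.5221
zinc: 42.9 × (4641.04/3766.54) = 42.9 × 1.232176 = 52.8603
steel: 36.1 × (1210.27/831.13) = 36.1 × 1.456174 = 52.5679
barley: 12.4 × (283.27/322.71) = 12.4 × 0.877785 = 10.8845
Index = Σ wᵢ·(p₁ᵢ/p₀ᵢ) = 9.5221 + 52.8603 + 52.5679 + 10.8845 = 125.8348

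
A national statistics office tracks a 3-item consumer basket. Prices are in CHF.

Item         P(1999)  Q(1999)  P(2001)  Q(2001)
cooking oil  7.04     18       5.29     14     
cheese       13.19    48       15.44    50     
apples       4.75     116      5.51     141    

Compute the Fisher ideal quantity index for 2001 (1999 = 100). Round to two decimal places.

109.46

Laspeyres component (base-period weights):
ΣP(1999)Q(2001) = 7.04×14 + 13.19×50 + 4.75×141 = 98.56 + 659.5 + 669.75 = 1427.81
ΣP(1999)Q(1999) = 7.04×18 + 13.19×48 + 4.75×116 = 126.72 + 633.12 + 551 = 1310.84
L = 1427.81 / 1310.84 × 100 = 108.9233
Paasche component (current-period weights):
ΣP(2001)Q(2001) = 5.29×14 + 15.44×50 + 5.51×141 = 74.06 + 772 + 776.91 = 1622.97
ΣP(2001)Q(1999) = 5.29×18 + 15.44×48 + 5.51×116 = 95.22 + 741.12 + 639.16 = 1475.5
P = 1622.97 / 1475.5 × 100 = 109.9946
Fisher = √(L × P) = √(108.9233 × 109.9946) = 109.4576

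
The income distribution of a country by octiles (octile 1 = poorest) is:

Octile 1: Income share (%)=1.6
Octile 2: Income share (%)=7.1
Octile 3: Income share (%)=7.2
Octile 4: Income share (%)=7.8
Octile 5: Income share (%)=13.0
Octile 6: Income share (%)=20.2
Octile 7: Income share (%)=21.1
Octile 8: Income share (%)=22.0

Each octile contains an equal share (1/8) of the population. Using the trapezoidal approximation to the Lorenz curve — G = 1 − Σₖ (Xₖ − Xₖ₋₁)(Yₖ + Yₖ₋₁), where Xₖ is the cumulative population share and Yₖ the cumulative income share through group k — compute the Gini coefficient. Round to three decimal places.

0.321

Cumulative income shares Yₖ: 0.0160, 0.0870, 0.1590, 0.2370, 0.3670, 0.5690, 0.7800, 1.0000
Σ (Xₖ−Xₖ₋₁)(Yₖ+Yₖ₋₁) = (1/8)(0.0160+0.0000) + (1/8)(0.0870+0.0160) + (1/8)(0.1590+0.0870) + (1/8)(0.2370+0.1590) + (1/8)(0.3670+0.2370) + (1/8)(0.5690+0.3670) + (1/8)(0.7800+0.5690) + (1/8)(1.0000+0.7800)
  = 0.0020 + 0.0129 + 0.0307 + 0.0495 + 0.0755 + 0.1170 + 0.1686 + 0.2225 = 0.6787
G = 1 − 0.6787 = 0.3213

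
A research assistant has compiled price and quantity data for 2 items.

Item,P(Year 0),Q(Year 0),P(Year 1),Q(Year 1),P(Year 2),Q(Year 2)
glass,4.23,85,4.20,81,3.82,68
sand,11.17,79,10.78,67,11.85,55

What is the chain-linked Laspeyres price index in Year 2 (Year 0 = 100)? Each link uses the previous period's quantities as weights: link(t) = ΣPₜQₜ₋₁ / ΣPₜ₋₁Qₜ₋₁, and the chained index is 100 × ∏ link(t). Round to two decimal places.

Link Year 0→Year 1:
ΣP(Year 1)Q(Year 0) = 4.20×85 + 10.78×79 = 357 + 851.62 = 1208.62
ΣP(Year 0)Q(Year 0) = 4.23×85 + 11.17×79 = 359.55 + 882.43 = 1241.98
link = 1208.62/1241.98 = 0.973140
Link Year 1→Year 2:
ΣP(Year 2)Q(Year 1) = 3.82×81 + 11.85×67 = 309.42 + 793.95 = 1103.37
ΣP(Year 1)Q(Year 1) = 4.20×81 + 10.78×67 = 340.2 + 722.26 = 1062.46
link = 1103.37/1062.46 = 1.038505
Chained index = 100 × 0.973140 × 1.038505 = 101.0610

101.06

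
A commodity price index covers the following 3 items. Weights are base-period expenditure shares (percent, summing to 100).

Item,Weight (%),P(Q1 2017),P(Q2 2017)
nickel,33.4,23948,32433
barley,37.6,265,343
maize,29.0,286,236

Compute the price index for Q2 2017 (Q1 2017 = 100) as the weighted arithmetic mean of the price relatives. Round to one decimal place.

117.8

nickel: 33.4 × (32433/23948) = 33.4 × 1.354309 = 45.2339
barley: 37.6 × (343/265) = 37.6 × 1.294340 = 48.6672
maize: 29.0 × (236/286) = 29.0 × 0.825175 = 23.9301
Index = Σ wᵢ·(p₁ᵢ/p₀ᵢ) = 45.2339 + 48.6672 + 23.9301 = 117.8312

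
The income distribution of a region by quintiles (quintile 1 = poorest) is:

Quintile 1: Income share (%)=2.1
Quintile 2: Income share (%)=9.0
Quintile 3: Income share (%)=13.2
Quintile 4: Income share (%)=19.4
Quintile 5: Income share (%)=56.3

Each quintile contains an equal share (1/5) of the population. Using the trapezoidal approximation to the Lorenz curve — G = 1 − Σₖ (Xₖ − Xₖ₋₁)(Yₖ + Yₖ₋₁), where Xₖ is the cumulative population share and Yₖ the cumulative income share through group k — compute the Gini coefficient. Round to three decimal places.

0.475

Cumulative income shares Yₖ: 0.0210, 0.1110, 0.2430, 0.4370, 1.0000
Σ (Xₖ−Xₖ₋₁)(Yₖ+Yₖ₋₁) = (1/5)(0.0210+0.0000) + (1/5)(0.1110+0.0210) + (1/5)(0.2430+0.1110) + (1/5)(0.4370+0.2430) + (1/5)(1.0000+0.4370)
  = 0.0042 + 0.0264 + 0.0708 + 0.1360 + 0.2874 = 0.5248
G = 1 − 0.5248 = 0.4752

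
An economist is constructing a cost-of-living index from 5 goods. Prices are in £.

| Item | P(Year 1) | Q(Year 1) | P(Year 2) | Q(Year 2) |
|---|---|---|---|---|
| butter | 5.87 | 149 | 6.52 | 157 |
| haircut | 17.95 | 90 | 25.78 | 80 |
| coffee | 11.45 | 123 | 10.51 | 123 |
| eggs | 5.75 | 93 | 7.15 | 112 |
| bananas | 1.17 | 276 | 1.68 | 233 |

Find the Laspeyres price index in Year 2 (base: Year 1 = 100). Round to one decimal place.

Laspeyres price index uses base-period quantities as weights.
ΣP(Year 2)·Q(Year 1) = 6.52×149 + 25.78×90 + 10.51×123 + 7.15×93 + 1.68×276 = 971.48 + 2320.2 + 1292.73 + 664.95 + 463.68 = 5713.04
ΣP(Year 1)·Q(Year 1) = 5.87×149 + 17.95×90 + 11.45×123 + 5.75×93 + 1.17×276 = 874.63 + 1615.5 + 1408.35 + 534.75 + 322.92 = 4756.15
Index = 5713.04 / 4756.15 × 100 = 120.1190

120.1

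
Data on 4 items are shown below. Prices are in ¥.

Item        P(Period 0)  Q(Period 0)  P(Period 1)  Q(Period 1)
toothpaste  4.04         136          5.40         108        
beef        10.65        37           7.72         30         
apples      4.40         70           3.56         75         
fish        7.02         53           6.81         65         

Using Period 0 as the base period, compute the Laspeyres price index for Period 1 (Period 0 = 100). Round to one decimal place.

Laspeyres price index uses base-period quantities as weights.
ΣP(Period 1)·Q(Period 0) = 5.40×136 + 7.72×37 + 3.56×70 + 6.81×53 = 734.4 + 285.64 + 249.2 + 360.93 = 1630.17
ΣP(Period 0)·Q(Period 0) = 4.04×136 + 10.65×37 + 4.40×70 + 7.02×53 = 549.44 + 394.05 + 308 + 372.06 = 1623.55
Index = 1630.17 / 1623.55 × 100 = 100.4077

100.4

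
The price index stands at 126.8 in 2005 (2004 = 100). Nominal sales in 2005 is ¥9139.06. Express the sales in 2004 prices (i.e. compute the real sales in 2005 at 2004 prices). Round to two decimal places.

Real = Nominal ÷ (Index/100) = 9139.06 ÷ (126.8/100)
     = 9139.06 ÷ 1.268 = 7207.4606

7207.46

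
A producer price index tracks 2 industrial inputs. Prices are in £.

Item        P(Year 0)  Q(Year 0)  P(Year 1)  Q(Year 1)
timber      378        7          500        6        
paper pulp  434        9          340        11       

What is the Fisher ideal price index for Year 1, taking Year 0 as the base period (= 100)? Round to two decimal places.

Laspeyres component (base-period weights):
ΣP(Year 1)Q(Year 0) = 500×7 + 340×9 = 3500 + 3060 = 6560
ΣP(Year 0)Q(Year 0) = 378×7 + 434×9 = 2646 + 3906 = 6552
L = 6560 / 6552 × 100 = 100.1221
Paasche component (current-period weights):
ΣP(Year 1)Q(Year 1) = 500×6 + 340×11 = 3000 + 3740 = 6740
ΣP(Year 0)Q(Year 1) = 378×6 + 434×11 = 2268 + 4774 = 7042
P = 6740 / 7042 × 100 = 95.7114
Fisher = √(L × P) = √(100.1221 × 95.7114) = 97.8919

97.89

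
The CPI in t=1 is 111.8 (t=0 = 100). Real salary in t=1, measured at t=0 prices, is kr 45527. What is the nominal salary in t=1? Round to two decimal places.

Nominal = Real × (Index/100) = 45527 × (111.8/100)
        = 45527 × 1.118 = 50899.1860

50899.19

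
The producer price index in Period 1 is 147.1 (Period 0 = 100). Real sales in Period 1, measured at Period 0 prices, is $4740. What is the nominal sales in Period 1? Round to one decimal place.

6972.5

Nominal = Real × (Index/100) = 4740 × (147.1/100)
        = 4740 × 1.471 = 6972.5400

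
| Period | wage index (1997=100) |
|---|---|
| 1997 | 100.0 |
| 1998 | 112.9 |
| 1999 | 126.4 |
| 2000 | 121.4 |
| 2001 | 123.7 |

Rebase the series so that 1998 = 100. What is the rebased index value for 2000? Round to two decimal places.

Rebased(2000) = 121.4 / 112.9 × 100 = 107.5288

107.53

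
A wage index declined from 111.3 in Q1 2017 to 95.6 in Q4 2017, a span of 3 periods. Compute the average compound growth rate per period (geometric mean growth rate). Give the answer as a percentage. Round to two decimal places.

-4.94%

Growth factor = (95.6/111.3)^(1/3) = (0.858940)^(1/3) = 0.950578
Growth rate = 0.950578 − 1 = -0.049422 = -4.9422%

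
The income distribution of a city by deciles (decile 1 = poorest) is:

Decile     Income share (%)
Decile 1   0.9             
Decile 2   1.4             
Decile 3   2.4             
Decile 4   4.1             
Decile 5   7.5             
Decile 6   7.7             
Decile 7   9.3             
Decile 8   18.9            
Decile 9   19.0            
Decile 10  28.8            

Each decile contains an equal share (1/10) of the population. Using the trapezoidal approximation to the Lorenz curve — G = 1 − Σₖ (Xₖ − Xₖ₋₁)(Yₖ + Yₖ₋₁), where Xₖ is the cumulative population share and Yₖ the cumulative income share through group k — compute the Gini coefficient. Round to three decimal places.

0.473

Cumulative income shares Yₖ: 0.0090, 0.0230, 0.0470, 0.0880, 0.1630, 0.2400, 0.3330, 0.5220, 0.7120, 1.0000
Σ (Xₖ−Xₖ₋₁)(Yₖ+Yₖ₋₁) = (1/10)(0.0090+0.0000) + (1/10)(0.0230+0.0090) + (1/10)(0.0470+0.0230) + (1/10)(0.0880+0.0470) + (1/10)(0.1630+0.0880) + (1/10)(0.2400+0.1630) + (1/10)(0.3330+0.2400) + (1/10)(0.5220+0.3330) + (1/10)(0.7120+0.5220) + (1/10)(1.0000+0.7120)
  = 0.0009 + 0.0032 + 0.0070 + 0.0135 + 0.0251 + 0.0403 + 0.0573 + 0.0855 + 0.1234 + 0.1712 = 0.5274
G = 1 − 0.5274 = 0.4726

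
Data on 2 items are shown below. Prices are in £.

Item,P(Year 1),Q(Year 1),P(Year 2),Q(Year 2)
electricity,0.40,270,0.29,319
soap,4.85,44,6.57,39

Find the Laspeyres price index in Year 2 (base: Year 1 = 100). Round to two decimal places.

Laspeyres price index uses base-period quantities as weights.
ΣP(Year 2)·Q(Year 1) = 0.29×270 + 6.57×44 = 78.3 + 289.08 = 367.38
ΣP(Year 1)·Q(Year 1) = 0.40×270 + 4.85×44 = 108 + 213.4 = 321.4
Index = 367.38 / 321.4 × 100 = 114.3062

114.31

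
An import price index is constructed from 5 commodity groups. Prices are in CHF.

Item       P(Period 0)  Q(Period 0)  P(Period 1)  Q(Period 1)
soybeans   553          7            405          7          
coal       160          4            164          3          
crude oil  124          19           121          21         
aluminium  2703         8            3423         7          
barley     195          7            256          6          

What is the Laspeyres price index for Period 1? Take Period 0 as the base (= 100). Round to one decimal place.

117.1

Laspeyres price index uses base-period quantities as weights.
ΣP(Period 1)·Q(Period 0) = 405×7 + 164×4 + 121×19 + 3423×8 + 256×7 = 2835 + 656 + 2299 + 27384 + 1792 = 34966
ΣP(Period 0)·Q(Period 0) = 553×7 + 160×4 + 124×19 + 2703×8 + 195×7 = 3871 + 640 + 2356 + 21624 + 1365 = 29856
Index = 34966 / 29856 × 100 = 117.1155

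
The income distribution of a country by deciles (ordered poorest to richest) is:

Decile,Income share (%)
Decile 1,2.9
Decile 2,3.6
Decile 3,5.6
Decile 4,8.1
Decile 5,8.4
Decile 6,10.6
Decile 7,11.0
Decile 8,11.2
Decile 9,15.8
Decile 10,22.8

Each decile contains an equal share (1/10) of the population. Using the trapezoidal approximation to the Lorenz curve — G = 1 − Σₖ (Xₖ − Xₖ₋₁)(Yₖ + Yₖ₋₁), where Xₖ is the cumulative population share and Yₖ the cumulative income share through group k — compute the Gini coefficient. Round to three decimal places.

0.303

Cumulative income shares Yₖ: 0.0290, 0.0650, 0.1210, 0.2020, 0.2860, 0.3920, 0.5020, 0.6140, 0.7720, 1.0000
Σ (Xₖ−Xₖ₋₁)(Yₖ+Yₖ₋₁) = (1/10)(0.0290+0.0000) + (1/10)(0.0650+0.0290) + (1/10)(0.1210+0.0650) + (1/10)(0.2020+0.1210) + (1/10)(0.2860+0.2020) + (1/10)(0.3920+0.2860) + (1/10)(0.5020+0.3920) + (1/10)(0.6140+0.5020) + (1/10)(0.7720+0.6140) + (1/10)(1.0000+0.7720)
  = 0.0029 + 0.0094 + 0.0186 + 0.0323 + 0.0488 + 0.0678 + 0.0894 + 0.1116 + 0.1386 + 0.1772 = 0.6966
G = 1 − 0.6966 = 0.3034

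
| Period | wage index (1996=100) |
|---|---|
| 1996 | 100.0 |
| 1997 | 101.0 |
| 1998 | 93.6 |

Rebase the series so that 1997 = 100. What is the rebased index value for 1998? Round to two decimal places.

Rebased(1998) = 93.6 / 101.0 × 100 = 92.6733

92.67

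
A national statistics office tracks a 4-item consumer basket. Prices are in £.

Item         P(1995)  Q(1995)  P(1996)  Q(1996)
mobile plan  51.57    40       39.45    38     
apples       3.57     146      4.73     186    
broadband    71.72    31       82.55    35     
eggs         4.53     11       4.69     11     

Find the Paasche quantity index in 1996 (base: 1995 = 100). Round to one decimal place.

109.0

Paasche quantity index uses current-period prices as weights.
ΣP(1996)·Q(1996) = 39.45×38 + 4.73×186 + 82.55×35 + 4.69×11 = 1499.1 + 879.78 + 2889.25 + 51.59 = 5319.72
ΣP(1996)·Q(1995) = 39.45×40 + 4.73×146 + 82.55×31 + 4.69×11 = 1578 + 690.58 + 2559.05 + 51.59 = 4879.22
Index = 5319.72 / 4879.22 × 100 = 109.0281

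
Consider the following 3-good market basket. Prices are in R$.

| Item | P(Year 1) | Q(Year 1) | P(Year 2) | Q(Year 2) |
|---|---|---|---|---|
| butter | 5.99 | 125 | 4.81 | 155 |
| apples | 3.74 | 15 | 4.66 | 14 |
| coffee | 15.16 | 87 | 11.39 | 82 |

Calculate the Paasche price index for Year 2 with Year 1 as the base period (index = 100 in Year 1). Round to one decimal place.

78.5

Paasche price index uses current-period quantities as weights.
ΣP(Year 2)·Q(Year 2) = 4.81×155 + 4.66×14 + 11.39×82 = 745.55 + 65.24 + 933.98 = 1744.77
ΣP(Year 1)·Q(Year 2) = 5.99×155 + 3.74×14 + 15.16×82 = 928.45 + 52.36 + 1243.12 = 2223.93
Index = 1744.77 / 2223.93 × 100 = 78.4544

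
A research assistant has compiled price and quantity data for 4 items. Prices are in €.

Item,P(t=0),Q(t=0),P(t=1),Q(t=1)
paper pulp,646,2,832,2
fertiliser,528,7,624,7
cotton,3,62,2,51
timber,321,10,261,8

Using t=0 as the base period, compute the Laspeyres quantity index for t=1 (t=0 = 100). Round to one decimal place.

91.9

Laspeyres quantity index uses base-period prices as weights.
ΣP(t=0)·Q(t=1) = 646×2 + 528×7 + 3×51 + 321×8 = 1292 + 3696 + 153 + 2568 = 7709
ΣP(t=0)·Q(t=0) = 646×2 + 528×7 + 3×62 + 321×10 = 1292 + 3696 + 186 + 3210 = 8384
Index = 7709 / 8384 × 100 = 91.9490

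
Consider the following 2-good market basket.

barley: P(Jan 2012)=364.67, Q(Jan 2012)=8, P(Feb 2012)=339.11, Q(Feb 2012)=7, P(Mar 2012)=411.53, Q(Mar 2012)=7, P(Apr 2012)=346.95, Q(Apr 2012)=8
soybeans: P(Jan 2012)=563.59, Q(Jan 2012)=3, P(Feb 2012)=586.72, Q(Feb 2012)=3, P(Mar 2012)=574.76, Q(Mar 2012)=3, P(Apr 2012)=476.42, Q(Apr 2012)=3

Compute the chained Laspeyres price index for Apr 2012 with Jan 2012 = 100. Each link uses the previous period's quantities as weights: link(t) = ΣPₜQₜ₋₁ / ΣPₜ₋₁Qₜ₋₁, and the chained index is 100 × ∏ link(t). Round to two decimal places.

Link Jan 2012→Feb 2012:
ΣP(Feb 2012)Q(Jan 2012) = 339.11×8 + 586.72×3 = 2712.88 + 1760.16 = 4473.04
ΣP(Jan 2012)Q(Jan 2012) = 364.67×8 + 563.59×3 = 2917.36 + 1690.77 = 4608.13
link = 4473.04/4608.13 = 0.970684
Link Feb 2012→Mar 2012:
ΣP(Mar 2012)Q(Feb 2012) = 411.53×7 + 574.76×3 = 2880.71 + 1724.28 = 4604.99
ΣP(Feb 2012)Q(Feb 2012) = 339.11×7 + 586.72×3 = 2373.77 + 1760.16 = 4133.93
link = 4604.99/4133.93 = 1.113950
Link Mar 2012→Apr 2012:
ΣP(Apr 2012)Q(Mar 2012) = 346.95×7 + 476.42×3 = 2428.65 + 1429.26 = 3857.91
ΣP(Mar 2012)Q(Mar 2012) = 411.53×7 + 574.76×3 = 2880.71 + 1724.28 = 4604.99
link = 3857.91/4604.99 = 0.837767
Chained index = 100 × 0.970684 × 1.113950 × 0.837767 = 90.5872

90.59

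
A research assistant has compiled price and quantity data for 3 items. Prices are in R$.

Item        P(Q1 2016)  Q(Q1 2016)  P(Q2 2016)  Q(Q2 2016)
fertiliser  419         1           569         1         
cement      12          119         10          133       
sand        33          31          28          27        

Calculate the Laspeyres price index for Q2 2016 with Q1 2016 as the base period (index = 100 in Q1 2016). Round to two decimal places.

91.53

Laspeyres price index uses base-period quantities as weights.
ΣP(Q2 2016)·Q(Q1 2016) = 569×1 + 10×119 + 28×31 = 569 + 1190 + 868 = 2627
ΣP(Q1 2016)·Q(Q1 2016) = 419×1 + 12×119 + 33×31 = 419 + 1428 + 1023 = 2870
Index = 2627 / 2870 × 100 = 91.5331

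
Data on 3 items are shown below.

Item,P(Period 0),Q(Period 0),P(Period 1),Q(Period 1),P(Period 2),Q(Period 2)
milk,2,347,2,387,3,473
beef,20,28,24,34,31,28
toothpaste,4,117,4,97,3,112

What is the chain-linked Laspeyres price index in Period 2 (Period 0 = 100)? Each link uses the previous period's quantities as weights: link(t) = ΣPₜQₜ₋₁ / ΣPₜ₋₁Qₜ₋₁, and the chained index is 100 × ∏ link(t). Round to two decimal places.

Link Period 0→Period 1:
ΣP(Period 1)Q(Period 0) = 2×347 + 24×28 + 4×117 = 694 + 672 + 468 = 1834
ΣP(Period 0)Q(Period 0) = 2×347 + 20×28 + 4×117 = 694 + 560 + 468 = 1722
link = 1834/1722 = 1.065041
Link Period 1→Period 2:
ΣP(Period 2)Q(Period 1) = 3×387 + 31×34 + 3×97 = 1161 + 1054 + 291 = 2506
ΣP(Period 1)Q(Period 1) = 2×387 + 24×34 + 4×97 = 774 + 816 + 388 = 1978
link = 2506/1978 = 1.266936
Chained index = 100 × 1.065041 × 1.266936 = 134.9339

134.93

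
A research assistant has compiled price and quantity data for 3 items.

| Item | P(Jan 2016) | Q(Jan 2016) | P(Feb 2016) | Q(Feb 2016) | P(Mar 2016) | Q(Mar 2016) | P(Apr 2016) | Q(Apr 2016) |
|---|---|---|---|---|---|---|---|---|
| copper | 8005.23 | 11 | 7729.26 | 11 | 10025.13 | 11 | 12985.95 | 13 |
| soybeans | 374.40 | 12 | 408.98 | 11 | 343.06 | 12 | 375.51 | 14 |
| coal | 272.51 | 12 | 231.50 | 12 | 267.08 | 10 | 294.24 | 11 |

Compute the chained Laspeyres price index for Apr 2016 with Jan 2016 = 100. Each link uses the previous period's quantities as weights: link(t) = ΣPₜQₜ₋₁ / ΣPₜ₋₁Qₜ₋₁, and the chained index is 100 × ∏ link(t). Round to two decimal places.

Link Jan 2016→Feb 2016:
ΣP(Feb 2016)Q(Jan 2016) = 7729.26×11 + 408.98×12 + 231.50×12 = 85021.86 + 4907.76 + 2778 = 92707.62
ΣP(Jan 2016)Q(Jan 2016) = 8005.23×11 + 374.40×12 + 272.51×12 = 88057.53 + 4492.8 + 3270.12 = 95820.45
link = 92707.62/95820.45 = 0.967514
Link Feb 2016→Mar 2016:
ΣP(Mar 2016)Q(Feb 2016) = 10025.13×11 + 343.06×11 + 267.08×12 = 110276.43 + 3773.66 + 3204.96 = 117255.05
ΣP(Feb 2016)Q(Feb 2016) = 7729.26×11 + 408.98×11 + 231.50×12 = 85021.86 + 4498.78 + 2778 = 92298.64
link = 117255.05/92298.64 = 1.270388
Link Mar 2016→Apr 2016:
ΣP(Apr 2016)Q(Mar 2016) = 12985.95×11 + 375.51×12 + 294.24×10 = 142845.45 + 4506.12 + 2942.4 = 150293.97
ΣP(Mar 2016)Q(Mar 2016) = 10025.13×11 + 343.06×12 + 267.08×10 = 110276.43 + 4116.72 + 2670.8 = 117063.95
link = 150293.97/117063.95 = 1.283862
Chained index = 100 × 0.967514 × 1.270388 × 1.283862 = 157.8018

157.80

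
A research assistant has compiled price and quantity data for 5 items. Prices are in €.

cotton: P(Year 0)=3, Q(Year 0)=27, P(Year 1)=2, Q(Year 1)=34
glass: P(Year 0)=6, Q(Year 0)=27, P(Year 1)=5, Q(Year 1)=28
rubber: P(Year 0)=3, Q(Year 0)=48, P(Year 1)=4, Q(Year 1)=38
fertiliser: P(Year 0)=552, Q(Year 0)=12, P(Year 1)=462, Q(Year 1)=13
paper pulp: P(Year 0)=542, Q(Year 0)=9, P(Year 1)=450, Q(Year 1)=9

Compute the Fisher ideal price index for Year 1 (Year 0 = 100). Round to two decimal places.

Laspeyres component (base-period weights):
ΣP(Year 1)Q(Year 0) = 2×27 + 5×27 + 4×48 + 462×12 + 450×9 = 54 + 135 + 192 + 5544 + 4050 = 9975
ΣP(Year 0)Q(Year 0) = 3×27 + 6×27 + 3×48 + 552×12 + 542×9 = 81 + 162 + 144 + 6624 + 4878 = 11889
L = 9975 / 11889 × 100 = 83.9011
Paasche component (current-period weights):
ΣP(Year 1)Q(Year 1) = 2×34 + 5×28 + 4×38 + 462×13 + 450×9 = 68 + 140 + 152 + 6006 + 4050 = 10416
ΣP(Year 0)Q(Year 1) = 3×34 + 6×28 + 3×38 + 552×13 + 542×9 = 102 + 168 + 114 + 7176 + 4878 = 12438
P = 10416 / 12438 × 100 = 83.7434
Fisher = √(L × P) = √(83.9011 × 83.7434) = 83.8222

83.82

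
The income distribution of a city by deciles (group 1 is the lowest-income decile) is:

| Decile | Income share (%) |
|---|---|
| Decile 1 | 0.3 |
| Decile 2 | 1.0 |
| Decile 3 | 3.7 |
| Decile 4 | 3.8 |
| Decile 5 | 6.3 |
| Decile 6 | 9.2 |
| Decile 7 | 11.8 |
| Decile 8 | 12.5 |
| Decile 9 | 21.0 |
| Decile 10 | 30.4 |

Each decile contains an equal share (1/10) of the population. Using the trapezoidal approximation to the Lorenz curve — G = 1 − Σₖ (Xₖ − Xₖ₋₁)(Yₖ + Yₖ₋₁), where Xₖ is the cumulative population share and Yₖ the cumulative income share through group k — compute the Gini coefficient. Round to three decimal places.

Cumulative income shares Yₖ: 0.0030, 0.0130, 0.0500, 0.0880, 0.1510, 0.2430, 0.3610, 0.4860, 0.6960, 1.0000
Σ (Xₖ−Xₖ₋₁)(Yₖ+Yₖ₋₁) = (1/10)(0.0030+0.0000) + (1/10)(0.0130+0.0030) + (1/10)(0.0500+0.0130) + (1/10)(0.0880+0.0500) + (1/10)(0.1510+0.0880) + (1/10)(0.2430+0.1510) + (1/10)(0.3610+0.2430) + (1/10)(0.4860+0.3610) + (1/10)(0.6960+0.4860) + (1/10)(1.0000+0.6960)
  = 0.0003 + 0.0016 + 0.0063 + 0.0138 + 0.0239 + 0.0394 + 0.0604 + 0.0847 + 0.1182 + 0.1696 = 0.5182
G = 1 − 0.5182 = 0.4818

0.482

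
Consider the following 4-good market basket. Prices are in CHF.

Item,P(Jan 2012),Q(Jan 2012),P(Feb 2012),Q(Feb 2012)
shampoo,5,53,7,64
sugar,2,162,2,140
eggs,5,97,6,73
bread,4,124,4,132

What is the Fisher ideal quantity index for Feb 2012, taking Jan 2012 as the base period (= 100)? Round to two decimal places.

Laspeyres component (base-period weights):
ΣP(Jan 2012)Q(Feb 2012) = 5×64 + 2×140 + 5×73 + 4×132 = 320 + 280 + 365 + 528 = 1493
ΣP(Jan 2012)Q(Jan 2012) = 5×53 + 2×162 + 5×97 + 4×124 = 265 + 324 + 485 + 496 = 1570
L = 1493 / 1570 × 100 = 95.0955
Paasche component (current-period weights):
ΣP(Feb 2012)Q(Feb 2012) = 7×64 + 2×140 + 6×73 + 4×132 = 448 + 280 + 438 + 528 = 1694
ΣP(Feb 2012)Q(Jan 2012) = 7×53 + 2×162 + 6×97 + 4×124 = 371 + 324 + 582 + 496 = 1773
P = 1694 / 1773 × 100 = 95.5443
Fisher = √(L × P) = √(95.0955 × 95.5443) = 95.3196

95.32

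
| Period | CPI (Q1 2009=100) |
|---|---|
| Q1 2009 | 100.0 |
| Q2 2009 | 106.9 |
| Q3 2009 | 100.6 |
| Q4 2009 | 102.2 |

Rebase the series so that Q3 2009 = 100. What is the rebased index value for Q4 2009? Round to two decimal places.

101.59

Rebased(Q4 2009) = 102.2 / 100.6 × 100 = 101.5905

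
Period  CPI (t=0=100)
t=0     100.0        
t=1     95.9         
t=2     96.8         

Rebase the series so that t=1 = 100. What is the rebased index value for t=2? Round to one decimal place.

Rebased(t=2) = 96.8 / 95.9 × 100 = 100.9385

100.9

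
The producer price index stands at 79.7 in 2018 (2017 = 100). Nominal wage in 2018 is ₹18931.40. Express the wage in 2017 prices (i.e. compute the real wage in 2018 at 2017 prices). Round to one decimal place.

23753.3

Real = Nominal ÷ (Index/100) = 18931.40 ÷ (79.7/100)
     = 18931.40 ÷ 0.797 = 23753.3250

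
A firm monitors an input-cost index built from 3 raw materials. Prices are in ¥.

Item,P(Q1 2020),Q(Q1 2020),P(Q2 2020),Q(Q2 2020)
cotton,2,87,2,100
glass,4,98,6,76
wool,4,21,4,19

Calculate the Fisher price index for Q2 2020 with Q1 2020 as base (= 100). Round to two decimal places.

128.17

Laspeyres component (base-period weights):
ΣP(Q2 2020)Q(Q1 2020) = 2×87 + 6×98 + 4×21 = 174 + 588 + 84 = 846
ΣP(Q1 2020)Q(Q1 2020) = 2×87 + 4×98 + 4×21 = 174 + 392 + 84 = 650
L = 846 / 650 × 100 = 130.1538
Paasche component (current-period weights):
ΣP(Q2 2020)Q(Q2 2020) = 2×100 + 6×76 + 4×19 = 200 + 456 + 76 = 732
ΣP(Q1 2020)Q(Q2 2020) = 2×100 + 4×76 + 4×19 = 200 + 304 + 76 = 580
P = 732 / 580 × 100 = 126.2069
Fisher = √(L × P) = √(130.1538 × 126.2069) = 128.1652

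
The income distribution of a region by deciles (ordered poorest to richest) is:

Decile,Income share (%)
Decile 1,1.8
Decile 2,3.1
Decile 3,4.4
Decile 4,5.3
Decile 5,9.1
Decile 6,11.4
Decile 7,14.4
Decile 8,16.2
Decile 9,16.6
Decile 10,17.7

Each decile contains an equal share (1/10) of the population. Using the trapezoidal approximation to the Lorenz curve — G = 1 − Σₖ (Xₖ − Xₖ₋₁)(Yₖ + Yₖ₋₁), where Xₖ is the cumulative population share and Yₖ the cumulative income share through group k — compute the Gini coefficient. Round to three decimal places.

Cumulative income shares Yₖ: 0.0180, 0.0490, 0.0930, 0.1460, 0.2370, 0.3510, 0.4950, 0.6570, 0.8230, 1.0000
Σ (Xₖ−Xₖ₋₁)(Yₖ+Yₖ₋₁) = (1/10)(0.0180+0.0000) + (1/10)(0.0490+0.0180) + (1/10)(0.0930+0.0490) + (1/10)(0.1460+0.0930) + (1/10)(0.2370+0.1460) + (1/10)(0.3510+0.2370) + (1/10)(0.4950+0.3510) + (1/10)(0.6570+0.4950) + (1/10)(0.8230+0.6570) + (1/10)(1.0000+0.8230)
  = 0.0018 + 0.0067 + 0.0142 + 0.0239 + 0.0383 + 0.0588 + 0.0846 + 0.1152 + 0.1480 + 0.1823 = 0.6738
G = 1 − 0.6738 = 0.3262

0.326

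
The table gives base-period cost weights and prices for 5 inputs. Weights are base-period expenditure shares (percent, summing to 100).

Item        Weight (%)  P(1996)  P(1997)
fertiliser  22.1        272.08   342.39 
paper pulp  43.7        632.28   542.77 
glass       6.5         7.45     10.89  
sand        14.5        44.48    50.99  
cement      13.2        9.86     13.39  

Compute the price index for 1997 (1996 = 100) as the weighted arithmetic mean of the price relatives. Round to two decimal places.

109.37

fertiliser: 22.1 × (342.39/272.08) = 22.1 × 1.258417 = 27.8110
paper pulp: 43.7 × (542.77/632.28) = 43.7 × 0.858433 = 37.5135
glass: 6.5 × (10.89/7.45) = 6.5 × 1.461745 = 9.5013
sand: 14.5 × (50.99/44.48) = 14.5 × 1.146358 = 16.6222
cement: 13.2 × (13.39/9.86) = 13.2 × 1.358012 = 17.9258
Index = Σ wᵢ·(p₁ᵢ/p₀ᵢ) = 27.8110 + 37.5135 + 9.5013 + 16.6222 + 17.9258 = 109.3738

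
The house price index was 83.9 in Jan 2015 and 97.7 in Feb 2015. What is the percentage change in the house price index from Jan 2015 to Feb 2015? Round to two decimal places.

Change = (97.7 − 83.9) / 83.9 × 100
       = 13.8 / 83.9 × 100 = 16.4482%

16.45%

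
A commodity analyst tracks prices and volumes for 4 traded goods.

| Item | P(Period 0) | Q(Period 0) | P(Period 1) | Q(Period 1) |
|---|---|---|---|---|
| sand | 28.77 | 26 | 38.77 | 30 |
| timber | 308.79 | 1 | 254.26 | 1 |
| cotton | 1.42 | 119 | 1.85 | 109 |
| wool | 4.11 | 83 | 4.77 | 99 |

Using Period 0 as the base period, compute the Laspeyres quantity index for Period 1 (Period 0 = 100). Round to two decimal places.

Laspeyres quantity index uses base-period prices as weights.
ΣP(Period 0)·Q(Period 1) = 28.77×30 + 308.79×1 + 1.42×109 + 4.11×99 = 863.1 + 308.79 + 154.78 + 406.89 = 1733.56
ΣP(Period 0)·Q(Period 0) = 28.77×26 + 308.79×1 + 1.42×119 + 4.11×83 = 748.02 + 308.79 + 168.98 + 341.13 = 1566.92
Index = 1733.56 / 1566.92 × 100 = 110.6349

110.63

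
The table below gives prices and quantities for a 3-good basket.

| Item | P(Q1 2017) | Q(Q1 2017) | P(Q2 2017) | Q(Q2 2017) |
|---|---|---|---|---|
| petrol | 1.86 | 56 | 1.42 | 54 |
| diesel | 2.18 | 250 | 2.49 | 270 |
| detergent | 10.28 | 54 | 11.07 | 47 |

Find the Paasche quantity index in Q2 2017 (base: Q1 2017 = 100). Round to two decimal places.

Paasche quantity index uses current-period prices as weights.
ΣP(Q2 2017)·Q(Q2 2017) = 1.42×54 + 2.49×270 + 11.07×47 = 76.68 + 672.3 + 520.29 = 1269.27
ΣP(Q2 2017)·Q(Q1 2017) = 1.42×56 + 2.49×250 + 11.07×54 = 79.52 + 622.5 + 597.78 = 1299.8
Index = 1269.27 / 1299.8 × 100 = 97.6512

97.65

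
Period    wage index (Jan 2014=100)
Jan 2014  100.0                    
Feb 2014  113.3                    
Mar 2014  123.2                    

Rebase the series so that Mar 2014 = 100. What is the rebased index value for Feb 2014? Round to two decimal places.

91.96

Rebased(Feb 2014) = 113.3 / 123.2 × 100 = 91.9643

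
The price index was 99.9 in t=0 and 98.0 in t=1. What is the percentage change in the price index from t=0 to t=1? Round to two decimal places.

Change = (98.0 − 99.9) / 99.9 × 100
       = -1.9 / 99.9 × 100 = -1.9019%

-1.90%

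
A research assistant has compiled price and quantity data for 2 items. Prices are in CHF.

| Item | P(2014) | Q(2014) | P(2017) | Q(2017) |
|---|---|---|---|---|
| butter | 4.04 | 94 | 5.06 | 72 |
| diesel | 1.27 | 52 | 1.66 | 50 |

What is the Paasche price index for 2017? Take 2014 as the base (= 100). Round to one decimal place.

126.2

Paasche price index uses current-period quantities as weights.
ΣP(2017)·Q(2017) = 5.06×72 + 1.66×50 = 364.32 + 83 = 447.32
ΣP(2014)·Q(2017) = 4.04×72 + 1.27×50 = 290.88 + 63.5 = 354.38
Index = 447.32 / 354.38 × 100 = 126.2261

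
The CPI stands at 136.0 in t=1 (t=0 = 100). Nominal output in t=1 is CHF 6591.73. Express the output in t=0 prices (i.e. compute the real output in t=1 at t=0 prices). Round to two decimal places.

4846.86

Real = Nominal ÷ (Index/100) = 6591.73 ÷ (136.0/100)
     = 6591.73 ÷ 1.360 = 4846.8603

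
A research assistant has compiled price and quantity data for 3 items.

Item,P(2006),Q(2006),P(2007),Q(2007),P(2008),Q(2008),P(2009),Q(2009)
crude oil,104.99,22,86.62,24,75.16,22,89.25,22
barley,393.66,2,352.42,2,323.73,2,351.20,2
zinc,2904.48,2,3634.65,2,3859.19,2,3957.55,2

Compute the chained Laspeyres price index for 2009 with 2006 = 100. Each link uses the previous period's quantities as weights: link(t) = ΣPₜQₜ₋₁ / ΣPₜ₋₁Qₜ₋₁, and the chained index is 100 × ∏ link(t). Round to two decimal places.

118.51

Link 2006→2007:
ΣP(2007)Q(2006) = 86.62×22 + 352.42×2 + 3634.65×2 = 1905.64 + 704.84 + 7269.3 = 9879.78
ΣP(2006)Q(2006) = 104.99×22 + 393.66×2 + 2904.48×2 = 2309.78 + 787.32 + 5808.96 = 8906.06
link = 9879.78/8906.06 = 1.109332
Link 2007→2008:
ΣP(2008)Q(2007) = 75.16×24 + 323.73×2 + 3859.19×2 = 1803.84 + 647.46 + 7718.38 = 10169.68
ΣP(2007)Q(2007) = 86.62×24 + 352.42×2 + 3634.65×2 = 2078.88 + 704.84 + 7269.3 = 10053.02
link = 10169.68/10053.02 = 1.011604
Link 2008→2009:
ΣP(2009)Q(2008) = 89.25×22 + 351.20×2 + 3957.55×2 = 1963.5 + 702.4 + 7915.1 = 10581
ΣP(2008)Q(2008) = 75.16×22 + 323.73×2 + 3859.19×2 = 1653.52 + 647.46 + 7718.38 = 10019.36
link = 10581/10019.36 = 1.056055
Chained index = 100 × 1.109332 × 1.011604 × 1.056055 = 118.5111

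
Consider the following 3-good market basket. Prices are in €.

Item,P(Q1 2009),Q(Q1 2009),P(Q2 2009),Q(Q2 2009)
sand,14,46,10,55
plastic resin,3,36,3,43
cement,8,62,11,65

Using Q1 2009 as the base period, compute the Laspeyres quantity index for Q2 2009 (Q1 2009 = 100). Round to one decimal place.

Laspeyres quantity index uses base-period prices as weights.
ΣP(Q1 2009)·Q(Q2 2009) = 14×55 + 3×43 + 8×65 = 770 + 129 + 520 = 1419
ΣP(Q1 2009)·Q(Q1 2009) = 14×46 + 3×36 + 8×62 = 644 + 108 + 496 = 1248
Index = 1419 / 1248 × 100 = 113.7019

113.7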